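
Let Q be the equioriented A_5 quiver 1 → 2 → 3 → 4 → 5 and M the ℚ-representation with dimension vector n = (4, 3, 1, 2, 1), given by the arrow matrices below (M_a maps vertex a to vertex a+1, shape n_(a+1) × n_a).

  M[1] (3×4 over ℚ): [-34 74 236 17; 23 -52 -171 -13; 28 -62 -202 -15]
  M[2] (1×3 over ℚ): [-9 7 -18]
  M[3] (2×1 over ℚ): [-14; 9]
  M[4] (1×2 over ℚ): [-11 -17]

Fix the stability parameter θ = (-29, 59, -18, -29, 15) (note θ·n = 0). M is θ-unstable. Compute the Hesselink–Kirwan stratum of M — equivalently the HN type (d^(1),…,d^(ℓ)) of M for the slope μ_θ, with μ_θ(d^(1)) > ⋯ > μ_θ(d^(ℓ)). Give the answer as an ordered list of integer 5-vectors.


Interval decomposition of M: I[1,1], I[1,2]^2, I[1,5], I[4,4].
HN type (ℓ=4): μ^(1)=59; μ^(2)=15; μ^(3)=4; μ^(4)=-29

((0, 2, 0, 0, 0); (0, 0, 0, 0, 1); (0, 1, 1, 1, 0); (4, 0, 0, 1, 0))


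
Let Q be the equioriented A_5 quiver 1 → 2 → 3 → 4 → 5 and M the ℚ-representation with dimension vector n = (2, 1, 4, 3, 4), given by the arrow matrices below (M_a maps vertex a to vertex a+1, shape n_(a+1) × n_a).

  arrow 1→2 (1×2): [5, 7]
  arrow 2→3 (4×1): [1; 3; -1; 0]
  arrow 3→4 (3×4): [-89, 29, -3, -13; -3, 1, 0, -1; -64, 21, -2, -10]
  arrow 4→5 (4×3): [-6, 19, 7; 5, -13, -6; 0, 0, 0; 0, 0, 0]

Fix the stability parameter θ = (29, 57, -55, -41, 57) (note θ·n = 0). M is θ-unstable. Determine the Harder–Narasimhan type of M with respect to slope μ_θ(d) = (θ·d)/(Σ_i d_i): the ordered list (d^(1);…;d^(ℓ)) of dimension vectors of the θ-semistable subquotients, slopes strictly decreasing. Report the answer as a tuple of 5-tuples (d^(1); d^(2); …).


Interval decomposition of M: I[1,1], I[1,5], I[3,3], I[3,4], I[3,5], I[5,5]^2.
HN type (ℓ=5): μ^(1)=57; μ^(2)=29; μ^(3)=-5/2; μ^(4)=-41; μ^(5)=-55

((0, 0, 0, 0, 4); (1, 0, 0, 0, 0); (1, 1, 1, 1, 0); (0, 0, 0, 2, 0); (0, 0, 3, 0, 0))


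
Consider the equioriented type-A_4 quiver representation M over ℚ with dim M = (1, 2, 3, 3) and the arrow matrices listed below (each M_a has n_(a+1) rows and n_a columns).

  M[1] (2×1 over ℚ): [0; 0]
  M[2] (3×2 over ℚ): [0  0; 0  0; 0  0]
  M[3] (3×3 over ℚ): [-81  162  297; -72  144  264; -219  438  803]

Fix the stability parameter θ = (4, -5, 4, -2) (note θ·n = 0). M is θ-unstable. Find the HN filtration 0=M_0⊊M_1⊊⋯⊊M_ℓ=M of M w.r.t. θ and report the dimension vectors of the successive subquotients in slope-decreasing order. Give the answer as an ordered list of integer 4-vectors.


Barcode: M ≅ I[1,1], I[2,2]^2, I[3,3]^2, I[3,4], I[4,4]^2. HN layers by μ_θ (4 steps, strictly decreasing):
  μ^(1)=4; μ^(2)=1; μ^(3)=-2; μ^(4)=-5

((1, 0, 2, 0); (0, 0, 1, 1); (0, 0, 0, 2); (0, 2, 0, 0))


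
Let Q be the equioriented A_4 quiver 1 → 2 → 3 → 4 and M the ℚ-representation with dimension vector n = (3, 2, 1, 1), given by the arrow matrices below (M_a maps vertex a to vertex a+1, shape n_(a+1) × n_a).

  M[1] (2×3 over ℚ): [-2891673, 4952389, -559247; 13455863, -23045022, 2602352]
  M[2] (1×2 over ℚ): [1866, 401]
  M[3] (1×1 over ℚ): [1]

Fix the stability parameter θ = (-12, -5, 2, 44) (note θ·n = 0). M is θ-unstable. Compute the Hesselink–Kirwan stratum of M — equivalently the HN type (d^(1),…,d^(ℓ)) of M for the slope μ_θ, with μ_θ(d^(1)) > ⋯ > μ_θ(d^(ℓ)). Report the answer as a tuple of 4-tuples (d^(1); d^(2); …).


Barcode: M ≅ I[1,1], I[1,2], I[1,4]. HN layers by μ_θ (4 steps, strictly decreasing):
  μ^(1)=44; μ^(2)=2; μ^(3)=-5; μ^(4)=-12

((0, 0, 0, 1); (0, 0, 1, 0); (0, 2, 0, 0); (3, 0, 0, 0))


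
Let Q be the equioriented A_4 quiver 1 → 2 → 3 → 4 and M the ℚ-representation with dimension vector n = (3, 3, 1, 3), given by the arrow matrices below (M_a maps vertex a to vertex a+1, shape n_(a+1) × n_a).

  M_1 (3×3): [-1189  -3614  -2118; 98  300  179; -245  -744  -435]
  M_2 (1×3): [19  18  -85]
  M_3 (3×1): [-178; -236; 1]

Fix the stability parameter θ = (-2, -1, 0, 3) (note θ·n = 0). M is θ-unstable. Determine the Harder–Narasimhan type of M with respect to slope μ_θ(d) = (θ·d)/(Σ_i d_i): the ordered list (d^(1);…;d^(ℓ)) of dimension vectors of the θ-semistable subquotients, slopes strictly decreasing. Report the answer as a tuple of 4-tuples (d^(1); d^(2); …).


Via rank(M_{q-1}∘⋯∘M_p): M ≅ I[1,2]^2, I[1,4], I[4,4]^2.
μ_θ-semistable layers: μ^(1)=3; μ^(2)=0; μ^(3)=-1; μ^(4)=-2

((0, 0, 0, 3); (0, 0, 1, 0); (0, 3, 0, 0); (3, 0, 0, 0))


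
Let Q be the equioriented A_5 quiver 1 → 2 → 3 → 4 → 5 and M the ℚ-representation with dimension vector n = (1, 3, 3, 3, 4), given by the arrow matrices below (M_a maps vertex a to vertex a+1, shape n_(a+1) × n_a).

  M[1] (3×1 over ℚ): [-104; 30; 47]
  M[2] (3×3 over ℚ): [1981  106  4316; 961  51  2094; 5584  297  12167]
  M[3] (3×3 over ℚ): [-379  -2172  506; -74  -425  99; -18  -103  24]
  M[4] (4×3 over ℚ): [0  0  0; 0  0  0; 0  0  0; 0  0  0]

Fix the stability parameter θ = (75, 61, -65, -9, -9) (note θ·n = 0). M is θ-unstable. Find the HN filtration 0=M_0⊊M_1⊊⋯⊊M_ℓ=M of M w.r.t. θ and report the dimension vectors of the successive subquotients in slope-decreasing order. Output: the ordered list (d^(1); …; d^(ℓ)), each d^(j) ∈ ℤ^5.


Interval decomposition of M: I[1,4], I[2,4]^2, I[5,5]^4.
HN type (ℓ=3): μ^(1)=31/2; μ^(2)=-13/3; μ^(3)=-9

((1, 1, 1, 1, 0); (0, 2, 2, 2, 0); (0, 0, 0, 0, 4))


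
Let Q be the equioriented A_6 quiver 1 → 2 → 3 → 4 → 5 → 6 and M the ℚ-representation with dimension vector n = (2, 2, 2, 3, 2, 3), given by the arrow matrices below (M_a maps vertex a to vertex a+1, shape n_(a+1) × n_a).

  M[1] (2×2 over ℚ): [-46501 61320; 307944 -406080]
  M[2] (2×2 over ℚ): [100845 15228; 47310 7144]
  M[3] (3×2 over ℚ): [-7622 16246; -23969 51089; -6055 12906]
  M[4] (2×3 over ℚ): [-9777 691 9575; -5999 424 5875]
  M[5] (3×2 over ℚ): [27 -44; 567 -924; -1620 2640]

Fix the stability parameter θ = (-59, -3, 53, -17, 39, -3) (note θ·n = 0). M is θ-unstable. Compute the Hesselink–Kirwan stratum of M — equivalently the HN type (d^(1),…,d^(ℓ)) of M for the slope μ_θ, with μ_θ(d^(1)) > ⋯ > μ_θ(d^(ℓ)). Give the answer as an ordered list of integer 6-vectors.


Via rank(M_{q-1}∘⋯∘M_p): M ≅ I[1,1], I[1,5], I[2,2], I[3,6], I[4,4], I[6,6]^2.
μ_θ-semistable layers: μ^(1)=39; μ^(2)=18; μ^(3)=-3; μ^(4)=-17; μ^(5)=-59

((0, 0, 0, 0, 1, 0); (0, 0, 2, 2, 1, 1); (0, 2, 0, 0, 0, 2); (0, 0, 0, 1, 0, 0); (2, 0, 0, 0, 0, 0))


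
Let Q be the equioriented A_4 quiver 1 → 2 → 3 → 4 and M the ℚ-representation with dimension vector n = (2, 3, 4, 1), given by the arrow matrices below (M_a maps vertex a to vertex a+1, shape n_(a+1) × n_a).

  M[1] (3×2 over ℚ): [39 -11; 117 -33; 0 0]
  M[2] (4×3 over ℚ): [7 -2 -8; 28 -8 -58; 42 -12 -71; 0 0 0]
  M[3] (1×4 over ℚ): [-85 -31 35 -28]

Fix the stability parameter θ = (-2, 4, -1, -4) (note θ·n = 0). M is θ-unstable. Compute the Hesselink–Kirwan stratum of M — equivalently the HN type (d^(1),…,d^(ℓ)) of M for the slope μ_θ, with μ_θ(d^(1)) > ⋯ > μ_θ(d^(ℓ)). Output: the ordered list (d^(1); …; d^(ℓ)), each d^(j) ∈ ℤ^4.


Barcode: M ≅ I[1,1], I[1,4], I[2,2], I[2,3], I[3,3]^2. HN layers by μ_θ (5 steps, strictly decreasing):
  μ^(1)=4; μ^(2)=3/2; μ^(3)=-1/3; μ^(4)=-1; μ^(5)=-2

((0, 1, 0, 0); (0, 1, 1, 0); (0, 1, 1, 1); (0, 0, 2, 0); (2, 0, 0, 0))


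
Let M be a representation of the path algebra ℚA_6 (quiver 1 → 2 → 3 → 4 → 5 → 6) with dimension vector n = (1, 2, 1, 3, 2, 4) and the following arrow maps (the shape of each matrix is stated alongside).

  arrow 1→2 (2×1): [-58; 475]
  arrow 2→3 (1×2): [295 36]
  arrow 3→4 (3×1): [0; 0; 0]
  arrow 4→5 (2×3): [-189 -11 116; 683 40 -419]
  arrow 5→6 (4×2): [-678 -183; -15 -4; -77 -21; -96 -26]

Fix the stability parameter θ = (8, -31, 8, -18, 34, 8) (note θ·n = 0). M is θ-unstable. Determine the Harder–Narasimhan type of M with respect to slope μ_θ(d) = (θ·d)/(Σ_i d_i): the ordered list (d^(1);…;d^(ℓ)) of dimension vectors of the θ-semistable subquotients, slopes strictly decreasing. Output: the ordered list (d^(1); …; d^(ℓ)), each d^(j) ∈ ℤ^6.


Barcode: M ≅ I[1,3], I[2,2], I[4,4], I[4,6]^2, I[6,6]^2. HN layers by μ_θ (5 steps, strictly decreasing):
  μ^(1)=21; μ^(2)=8; μ^(3)=-23/2; μ^(4)=-18; μ^(5)=-31

((0, 0, 0, 0, 2, 2); (0, 0, 1, 0, 0, 2); (1, 1, 0, 0, 0, 0); (0, 0, 0, 3, 0, 0); (0, 1, 0, 0, 0, 0))


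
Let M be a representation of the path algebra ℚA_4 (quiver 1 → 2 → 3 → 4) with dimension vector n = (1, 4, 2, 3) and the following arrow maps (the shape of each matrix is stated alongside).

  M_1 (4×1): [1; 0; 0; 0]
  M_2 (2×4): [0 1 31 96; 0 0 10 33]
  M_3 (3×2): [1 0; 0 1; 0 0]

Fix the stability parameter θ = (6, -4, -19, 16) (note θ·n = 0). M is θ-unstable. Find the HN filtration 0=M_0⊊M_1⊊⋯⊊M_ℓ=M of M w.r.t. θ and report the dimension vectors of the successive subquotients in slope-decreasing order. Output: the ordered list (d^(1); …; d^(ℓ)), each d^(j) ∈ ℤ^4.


Via rank(M_{q-1}∘⋯∘M_p): M ≅ I[1,2], I[2,2], I[2,4]^2, I[4,4].
μ_θ-semistable layers: μ^(1)=16; μ^(2)=1; μ^(3)=-4; μ^(4)=-23/2

((0, 0, 0, 3); (1, 1, 0, 0); (0, 1, 0, 0); (0, 2, 2, 0))


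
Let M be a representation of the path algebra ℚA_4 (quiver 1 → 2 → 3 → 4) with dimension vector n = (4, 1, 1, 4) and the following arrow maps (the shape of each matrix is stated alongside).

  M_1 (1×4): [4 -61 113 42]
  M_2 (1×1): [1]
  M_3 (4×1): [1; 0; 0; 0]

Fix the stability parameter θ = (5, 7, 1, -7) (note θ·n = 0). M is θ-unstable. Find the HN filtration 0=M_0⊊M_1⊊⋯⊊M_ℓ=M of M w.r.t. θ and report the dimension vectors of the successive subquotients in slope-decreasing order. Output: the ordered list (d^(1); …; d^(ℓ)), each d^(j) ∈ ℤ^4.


Interval decomposition of M: I[1,1]^3, I[1,4], I[4,4]^3.
HN type (ℓ=3): μ^(1)=5; μ^(2)=3/2; μ^(3)=-7

((3, 0, 0, 0); (1, 1, 1, 1); (0, 0, 0, 3))


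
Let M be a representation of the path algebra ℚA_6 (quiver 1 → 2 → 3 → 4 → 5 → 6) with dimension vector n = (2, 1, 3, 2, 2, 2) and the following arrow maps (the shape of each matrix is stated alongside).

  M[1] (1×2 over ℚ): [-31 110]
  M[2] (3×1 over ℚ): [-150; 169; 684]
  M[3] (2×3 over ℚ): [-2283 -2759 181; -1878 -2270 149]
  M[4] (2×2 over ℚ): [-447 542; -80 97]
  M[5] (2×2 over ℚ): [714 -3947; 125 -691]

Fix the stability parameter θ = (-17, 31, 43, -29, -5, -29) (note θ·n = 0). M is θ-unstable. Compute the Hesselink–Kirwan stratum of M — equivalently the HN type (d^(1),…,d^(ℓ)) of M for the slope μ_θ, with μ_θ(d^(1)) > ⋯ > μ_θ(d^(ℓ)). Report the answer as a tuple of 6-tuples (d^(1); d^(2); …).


Barcode: M ≅ I[1,1], I[1,6], I[3,3], I[3,6]. HN layers by μ_θ (4 steps, strictly decreasing):
  μ^(1)=43; μ^(2)=11/5; μ^(3)=-5; μ^(4)=-17

((0, 0, 1, 0, 0, 0); (0, 1, 1, 1, 1, 1); (0, 0, 1, 1, 1, 1); (2, 0, 0, 0, 0, 0))


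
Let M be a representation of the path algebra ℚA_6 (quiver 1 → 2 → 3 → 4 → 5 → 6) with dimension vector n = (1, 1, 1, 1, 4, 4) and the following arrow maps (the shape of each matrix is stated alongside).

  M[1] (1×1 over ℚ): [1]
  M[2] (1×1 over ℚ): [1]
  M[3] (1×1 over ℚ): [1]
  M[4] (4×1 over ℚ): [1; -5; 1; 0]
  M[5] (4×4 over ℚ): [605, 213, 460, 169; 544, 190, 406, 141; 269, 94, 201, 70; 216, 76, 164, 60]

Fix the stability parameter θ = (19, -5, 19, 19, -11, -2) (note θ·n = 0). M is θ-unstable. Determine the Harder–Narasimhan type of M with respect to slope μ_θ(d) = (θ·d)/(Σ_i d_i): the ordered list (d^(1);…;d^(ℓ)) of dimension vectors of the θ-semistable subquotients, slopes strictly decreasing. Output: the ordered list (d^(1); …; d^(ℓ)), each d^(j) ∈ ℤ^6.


Via rank(M_{q-1}∘⋯∘M_p): M ≅ I[1,5], I[5,6]^3, I[6,6].
μ_θ-semistable layers: μ^(1)=9; μ^(2)=7; μ^(3)=-2; μ^(4)=-11

((0, 0, 1, 1, 1, 0); (1, 1, 0, 0, 0, 0); (0, 0, 0, 0, 0, 4); (0, 0, 0, 0, 3, 0))


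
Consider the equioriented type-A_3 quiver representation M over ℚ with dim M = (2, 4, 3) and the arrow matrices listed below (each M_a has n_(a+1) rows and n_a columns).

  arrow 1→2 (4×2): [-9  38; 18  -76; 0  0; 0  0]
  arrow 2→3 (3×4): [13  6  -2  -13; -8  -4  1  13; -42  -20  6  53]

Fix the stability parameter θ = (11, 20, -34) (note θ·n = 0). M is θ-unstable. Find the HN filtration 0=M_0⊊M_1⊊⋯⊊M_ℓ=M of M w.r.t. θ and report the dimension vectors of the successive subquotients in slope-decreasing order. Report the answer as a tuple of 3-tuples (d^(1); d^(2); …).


Interval decomposition of M: I[1,1], I[1,3], I[2,2], I[2,3]^2.
HN type (ℓ=4): μ^(1)=20; μ^(2)=11; μ^(3)=-1; μ^(4)=-7

((0, 1, 0); (1, 0, 0); (1, 1, 1); (0, 2, 2))


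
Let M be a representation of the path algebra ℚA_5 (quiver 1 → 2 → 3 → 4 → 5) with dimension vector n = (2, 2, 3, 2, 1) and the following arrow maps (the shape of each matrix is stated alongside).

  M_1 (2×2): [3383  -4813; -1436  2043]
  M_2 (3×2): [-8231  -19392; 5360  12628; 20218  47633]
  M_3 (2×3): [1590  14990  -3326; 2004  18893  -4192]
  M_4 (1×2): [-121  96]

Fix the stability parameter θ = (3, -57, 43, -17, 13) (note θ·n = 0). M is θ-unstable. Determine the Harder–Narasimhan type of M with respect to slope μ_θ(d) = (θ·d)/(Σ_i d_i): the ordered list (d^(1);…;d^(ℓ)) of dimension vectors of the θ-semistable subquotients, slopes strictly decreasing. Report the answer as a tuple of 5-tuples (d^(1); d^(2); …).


Via rank(M_{q-1}∘⋯∘M_p): M ≅ I[1,3], I[1,5], I[3,4].
μ_θ-semistable layers: μ^(1)=43; μ^(2)=13; μ^(3)=-27

((0, 0, 1, 0, 0); (0, 0, 2, 2, 1); (2, 2, 0, 0, 0))


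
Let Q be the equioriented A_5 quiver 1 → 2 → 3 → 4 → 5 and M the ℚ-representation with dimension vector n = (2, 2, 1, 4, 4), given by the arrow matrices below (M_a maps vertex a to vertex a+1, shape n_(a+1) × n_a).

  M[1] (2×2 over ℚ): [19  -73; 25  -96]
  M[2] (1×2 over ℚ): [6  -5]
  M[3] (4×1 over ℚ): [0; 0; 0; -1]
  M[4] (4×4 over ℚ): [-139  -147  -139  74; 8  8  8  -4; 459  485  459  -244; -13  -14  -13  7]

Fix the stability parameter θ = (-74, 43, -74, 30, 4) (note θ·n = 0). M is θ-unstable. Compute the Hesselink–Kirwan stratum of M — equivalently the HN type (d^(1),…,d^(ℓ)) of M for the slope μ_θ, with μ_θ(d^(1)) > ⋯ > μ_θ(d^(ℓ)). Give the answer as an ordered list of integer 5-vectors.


Via rank(M_{q-1}∘⋯∘M_p): M ≅ I[1,2], I[1,5], I[4,4], I[4,5]^2, I[5,5].
μ_θ-semistable layers: μ^(1)=43; μ^(2)=30; μ^(3)=17; μ^(4)=4; μ^(5)=-31/2; μ^(6)=-74

((0, 1, 0, 0, 0); (0, 0, 0, 1, 0); (0, 0, 0, 3, 3); (0, 0, 0, 0, 1); (0, 1, 1, 0, 0); (2, 0, 0, 0, 0))


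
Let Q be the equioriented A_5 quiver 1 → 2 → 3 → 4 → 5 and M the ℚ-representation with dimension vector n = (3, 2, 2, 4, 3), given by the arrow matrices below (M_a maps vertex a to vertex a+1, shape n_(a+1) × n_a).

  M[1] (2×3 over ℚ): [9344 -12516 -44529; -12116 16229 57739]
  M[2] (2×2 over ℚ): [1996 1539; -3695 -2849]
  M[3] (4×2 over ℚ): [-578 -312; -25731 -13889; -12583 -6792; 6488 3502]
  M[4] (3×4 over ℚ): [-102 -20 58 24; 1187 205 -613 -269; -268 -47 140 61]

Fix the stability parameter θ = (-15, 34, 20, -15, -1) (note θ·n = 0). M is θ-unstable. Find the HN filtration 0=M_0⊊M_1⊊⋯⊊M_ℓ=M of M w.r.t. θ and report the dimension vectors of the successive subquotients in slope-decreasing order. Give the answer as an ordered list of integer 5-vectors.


Via rank(M_{q-1}∘⋯∘M_p): M ≅ I[1,1], I[1,5]^2, I[4,4]^2, I[5,5].
μ_θ-semistable layers: μ^(1)=19/2; μ^(2)=-1; μ^(3)=-15

((0, 2, 2, 2, 2); (0, 0, 0, 0, 1); (3, 0, 0, 2, 0))


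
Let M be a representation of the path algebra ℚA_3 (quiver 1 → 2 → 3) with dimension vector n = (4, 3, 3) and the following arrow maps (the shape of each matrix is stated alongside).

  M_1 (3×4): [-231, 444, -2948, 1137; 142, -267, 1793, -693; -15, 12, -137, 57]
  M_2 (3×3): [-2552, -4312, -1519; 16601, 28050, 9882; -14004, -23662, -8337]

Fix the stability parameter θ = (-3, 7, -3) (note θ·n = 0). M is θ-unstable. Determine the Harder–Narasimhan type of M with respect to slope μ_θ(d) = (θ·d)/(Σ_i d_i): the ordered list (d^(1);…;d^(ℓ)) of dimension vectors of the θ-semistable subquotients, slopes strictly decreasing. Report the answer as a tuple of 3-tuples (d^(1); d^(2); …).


Via rank(M_{q-1}∘⋯∘M_p): M ≅ I[1,1], I[1,3]^3.
μ_θ-semistable layers: μ^(1)=2; μ^(2)=-3

((0, 3, 3); (4, 0, 0))


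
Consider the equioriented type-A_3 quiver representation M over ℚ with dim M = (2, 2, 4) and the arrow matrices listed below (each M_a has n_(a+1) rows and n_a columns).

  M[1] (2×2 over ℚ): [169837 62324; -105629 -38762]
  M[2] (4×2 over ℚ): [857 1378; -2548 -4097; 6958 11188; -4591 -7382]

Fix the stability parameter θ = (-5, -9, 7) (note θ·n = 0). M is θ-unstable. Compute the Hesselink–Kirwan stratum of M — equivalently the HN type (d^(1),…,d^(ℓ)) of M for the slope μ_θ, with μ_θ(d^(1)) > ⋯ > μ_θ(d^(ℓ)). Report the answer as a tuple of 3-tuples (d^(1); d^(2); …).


Barcode: M ≅ I[1,3]^2, I[3,3]^2. HN layers by μ_θ (2 steps, strictly decreasing):
  μ^(1)=7; μ^(2)=-7

((0, 0, 4); (2, 2, 0))


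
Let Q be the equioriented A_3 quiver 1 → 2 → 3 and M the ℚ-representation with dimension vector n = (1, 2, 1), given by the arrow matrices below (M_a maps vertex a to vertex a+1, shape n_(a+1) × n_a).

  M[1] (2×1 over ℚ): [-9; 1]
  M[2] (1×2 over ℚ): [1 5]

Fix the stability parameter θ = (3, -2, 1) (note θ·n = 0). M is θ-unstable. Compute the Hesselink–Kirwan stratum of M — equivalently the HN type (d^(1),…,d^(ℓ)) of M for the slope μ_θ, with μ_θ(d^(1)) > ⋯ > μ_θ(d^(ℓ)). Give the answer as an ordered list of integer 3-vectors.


Interval decomposition of M: I[1,3], I[2,2].
HN type (ℓ=3): μ^(1)=1; μ^(2)=1/2; μ^(3)=-2

((0, 0, 1); (1, 1, 0); (0, 1, 0))


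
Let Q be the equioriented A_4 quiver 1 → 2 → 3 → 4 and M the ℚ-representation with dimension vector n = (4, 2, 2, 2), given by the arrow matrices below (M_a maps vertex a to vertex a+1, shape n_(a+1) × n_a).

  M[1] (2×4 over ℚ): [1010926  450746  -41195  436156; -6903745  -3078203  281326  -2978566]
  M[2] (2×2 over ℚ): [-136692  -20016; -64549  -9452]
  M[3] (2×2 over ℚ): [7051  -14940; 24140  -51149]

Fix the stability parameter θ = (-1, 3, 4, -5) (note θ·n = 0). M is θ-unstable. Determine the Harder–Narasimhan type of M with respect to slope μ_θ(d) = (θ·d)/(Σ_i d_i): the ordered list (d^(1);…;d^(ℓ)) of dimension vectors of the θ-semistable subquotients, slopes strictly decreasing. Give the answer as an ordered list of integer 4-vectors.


Barcode: M ≅ I[1,1]^2, I[1,2], I[1,4], I[3,4]. HN layers by μ_θ (4 steps, strictly decreasing):
  μ^(1)=3; μ^(2)=2/3; μ^(3)=-1/2; μ^(4)=-1

((0, 1, 0, 0); (0, 1, 1, 1); (0, 0, 1, 1); (4, 0, 0, 0))


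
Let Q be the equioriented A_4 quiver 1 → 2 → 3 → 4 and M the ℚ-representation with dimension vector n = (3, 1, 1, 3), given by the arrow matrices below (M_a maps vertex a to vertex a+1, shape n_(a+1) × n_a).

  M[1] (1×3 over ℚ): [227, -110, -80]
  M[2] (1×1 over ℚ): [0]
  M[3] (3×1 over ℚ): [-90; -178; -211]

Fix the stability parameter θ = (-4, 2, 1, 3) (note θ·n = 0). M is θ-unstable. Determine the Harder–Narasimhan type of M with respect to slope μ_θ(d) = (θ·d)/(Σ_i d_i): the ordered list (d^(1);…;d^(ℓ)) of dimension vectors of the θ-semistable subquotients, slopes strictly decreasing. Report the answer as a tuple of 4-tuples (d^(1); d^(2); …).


Via rank(M_{q-1}∘⋯∘M_p): M ≅ I[1,1]^2, I[1,2], I[3,4], I[4,4]^2.
μ_θ-semistable layers: μ^(1)=3; μ^(2)=2; μ^(3)=1; μ^(4)=-4

((0, 0, 0, 3); (0, 1, 0, 0); (0, 0, 1, 0); (3, 0, 0, 0))


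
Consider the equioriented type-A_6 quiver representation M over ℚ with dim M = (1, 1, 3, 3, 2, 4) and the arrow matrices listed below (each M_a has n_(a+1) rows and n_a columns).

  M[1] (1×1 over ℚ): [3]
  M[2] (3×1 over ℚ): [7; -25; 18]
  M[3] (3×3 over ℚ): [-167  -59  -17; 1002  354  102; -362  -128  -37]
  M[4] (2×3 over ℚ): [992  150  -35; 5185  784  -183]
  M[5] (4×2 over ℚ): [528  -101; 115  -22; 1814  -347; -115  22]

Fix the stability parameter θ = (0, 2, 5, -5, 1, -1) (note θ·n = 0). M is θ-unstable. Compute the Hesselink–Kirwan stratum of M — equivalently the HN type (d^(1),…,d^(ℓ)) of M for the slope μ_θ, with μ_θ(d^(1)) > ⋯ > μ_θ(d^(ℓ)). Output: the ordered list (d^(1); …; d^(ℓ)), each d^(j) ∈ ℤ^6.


Interval decomposition of M: I[1,3], I[3,6]^2, I[4,4], I[6,6]^2.
HN type (ℓ=5): μ^(1)=5; μ^(2)=2; μ^(3)=0; μ^(4)=-1; μ^(5)=-5

((0, 0, 1, 0, 0, 0); (0, 1, 0, 0, 0, 0); (1, 0, 2, 2, 2, 2); (0, 0, 0, 0, 0, 2); (0, 0, 0, 1, 0, 0))


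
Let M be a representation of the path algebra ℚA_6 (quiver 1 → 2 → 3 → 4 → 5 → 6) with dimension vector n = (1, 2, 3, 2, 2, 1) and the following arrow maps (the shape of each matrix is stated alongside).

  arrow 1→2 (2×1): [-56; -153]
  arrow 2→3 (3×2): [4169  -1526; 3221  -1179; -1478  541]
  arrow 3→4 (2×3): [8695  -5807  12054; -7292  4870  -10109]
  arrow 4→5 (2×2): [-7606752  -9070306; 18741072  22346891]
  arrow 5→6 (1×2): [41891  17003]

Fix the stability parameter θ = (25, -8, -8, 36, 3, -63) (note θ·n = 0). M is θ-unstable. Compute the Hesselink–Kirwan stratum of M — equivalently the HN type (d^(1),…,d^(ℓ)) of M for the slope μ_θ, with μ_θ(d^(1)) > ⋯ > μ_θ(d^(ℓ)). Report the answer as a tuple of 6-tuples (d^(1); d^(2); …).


Via rank(M_{q-1}∘⋯∘M_p): M ≅ I[1,6], I[2,3], I[3,4], I[5,5].
μ_θ-semistable layers: μ^(1)=36; μ^(2)=3; μ^(3)=-5/2; μ^(4)=-8

((0, 0, 0, 1, 0, 0); (0, 0, 0, 0, 1, 0); (1, 1, 1, 1, 1, 1); (0, 1, 2, 0, 0, 0))


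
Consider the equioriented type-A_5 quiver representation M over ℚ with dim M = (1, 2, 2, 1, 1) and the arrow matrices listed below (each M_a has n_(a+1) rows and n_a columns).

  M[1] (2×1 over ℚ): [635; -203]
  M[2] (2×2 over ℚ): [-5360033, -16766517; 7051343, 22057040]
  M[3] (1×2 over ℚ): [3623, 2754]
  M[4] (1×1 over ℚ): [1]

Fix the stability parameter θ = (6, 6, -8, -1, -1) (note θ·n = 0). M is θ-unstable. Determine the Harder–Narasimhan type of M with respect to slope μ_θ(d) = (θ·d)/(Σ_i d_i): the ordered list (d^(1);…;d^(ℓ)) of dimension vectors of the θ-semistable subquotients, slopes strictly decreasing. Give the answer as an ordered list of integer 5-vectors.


Interval decomposition of M: I[1,5], I[2,3].
HN type (ℓ=2): μ^(1)=2/5; μ^(2)=-1

((1, 1, 1, 1, 1); (0, 1, 1, 0, 0))


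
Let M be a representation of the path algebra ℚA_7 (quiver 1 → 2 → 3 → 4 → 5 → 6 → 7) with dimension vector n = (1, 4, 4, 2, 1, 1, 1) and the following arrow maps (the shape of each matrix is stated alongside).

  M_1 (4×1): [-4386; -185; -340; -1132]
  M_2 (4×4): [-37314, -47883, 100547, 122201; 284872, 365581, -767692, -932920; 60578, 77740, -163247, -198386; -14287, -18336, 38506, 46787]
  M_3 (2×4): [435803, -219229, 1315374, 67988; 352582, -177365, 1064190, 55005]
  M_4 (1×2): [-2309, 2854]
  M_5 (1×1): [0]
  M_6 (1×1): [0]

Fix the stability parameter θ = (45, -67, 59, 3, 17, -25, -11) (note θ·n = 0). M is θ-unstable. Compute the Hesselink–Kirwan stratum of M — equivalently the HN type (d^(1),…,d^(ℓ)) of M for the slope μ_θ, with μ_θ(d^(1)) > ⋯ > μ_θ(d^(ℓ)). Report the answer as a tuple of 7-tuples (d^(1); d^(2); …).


Interval decomposition of M: I[1,4], I[2,3]^2, I[2,5], I[6,6], I[7,7].
HN type (ℓ=6): μ^(1)=59; μ^(2)=31; μ^(3)=79/3; μ^(4)=-11; μ^(5)=-25; μ^(6)=-67

((0, 0, 2, 0, 0, 0, 0); (0, 0, 1, 1, 0, 0, 0); (0, 0, 1, 1, 1, 0, 0); (1, 1, 0, 0, 0, 0, 1); (0, 0, 0, 0, 0, 1, 0); (0, 3, 0, 0, 0, 0, 0))


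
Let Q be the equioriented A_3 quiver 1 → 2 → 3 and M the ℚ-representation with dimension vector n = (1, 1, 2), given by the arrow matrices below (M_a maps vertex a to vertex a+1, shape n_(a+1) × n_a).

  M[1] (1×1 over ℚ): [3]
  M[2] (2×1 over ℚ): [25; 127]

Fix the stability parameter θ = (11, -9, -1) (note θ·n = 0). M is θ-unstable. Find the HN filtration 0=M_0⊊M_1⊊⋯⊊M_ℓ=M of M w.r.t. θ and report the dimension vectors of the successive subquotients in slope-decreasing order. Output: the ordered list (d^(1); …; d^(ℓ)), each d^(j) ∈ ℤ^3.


Via rank(M_{q-1}∘⋯∘M_p): M ≅ I[1,3], I[3,3].
μ_θ-semistable layers: μ^(1)=1/3; μ^(2)=-1

((1, 1, 1); (0, 0, 1))


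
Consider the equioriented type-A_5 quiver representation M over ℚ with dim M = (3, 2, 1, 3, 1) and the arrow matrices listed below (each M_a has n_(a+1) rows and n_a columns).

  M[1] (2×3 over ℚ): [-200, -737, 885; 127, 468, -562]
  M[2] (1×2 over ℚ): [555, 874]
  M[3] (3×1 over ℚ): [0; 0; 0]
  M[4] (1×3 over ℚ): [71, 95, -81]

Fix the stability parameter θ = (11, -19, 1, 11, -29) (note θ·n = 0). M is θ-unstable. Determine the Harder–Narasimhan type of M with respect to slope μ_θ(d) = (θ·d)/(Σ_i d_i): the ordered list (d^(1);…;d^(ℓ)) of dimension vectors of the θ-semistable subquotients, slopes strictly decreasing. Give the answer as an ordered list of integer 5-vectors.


Via rank(M_{q-1}∘⋯∘M_p): M ≅ I[1,1], I[1,2], I[1,3], I[4,4]^2, I[4,5].
μ_θ-semistable layers: μ^(1)=11; μ^(2)=1; μ^(3)=-4; μ^(4)=-9

((1, 0, 0, 2, 0); (0, 0, 1, 0, 0); (2, 2, 0, 0, 0); (0, 0, 0, 1, 1))


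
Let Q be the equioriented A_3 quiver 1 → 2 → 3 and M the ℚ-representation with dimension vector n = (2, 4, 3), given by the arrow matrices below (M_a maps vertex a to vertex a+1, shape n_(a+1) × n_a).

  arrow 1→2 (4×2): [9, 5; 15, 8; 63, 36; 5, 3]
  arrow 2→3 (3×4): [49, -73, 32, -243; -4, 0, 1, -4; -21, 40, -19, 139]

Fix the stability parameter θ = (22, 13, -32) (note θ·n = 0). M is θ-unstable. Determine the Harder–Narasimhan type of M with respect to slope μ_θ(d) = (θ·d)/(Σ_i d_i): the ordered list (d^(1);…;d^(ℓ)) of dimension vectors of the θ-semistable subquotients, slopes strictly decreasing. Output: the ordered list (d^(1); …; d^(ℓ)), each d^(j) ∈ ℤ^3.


Barcode: M ≅ I[1,2], I[1,3], I[2,3]^2. HN layers by μ_θ (3 steps, strictly decreasing):
  μ^(1)=35/2; μ^(2)=1; μ^(3)=-19/2

((1, 1, 0); (1, 1, 1); (0, 2, 2))


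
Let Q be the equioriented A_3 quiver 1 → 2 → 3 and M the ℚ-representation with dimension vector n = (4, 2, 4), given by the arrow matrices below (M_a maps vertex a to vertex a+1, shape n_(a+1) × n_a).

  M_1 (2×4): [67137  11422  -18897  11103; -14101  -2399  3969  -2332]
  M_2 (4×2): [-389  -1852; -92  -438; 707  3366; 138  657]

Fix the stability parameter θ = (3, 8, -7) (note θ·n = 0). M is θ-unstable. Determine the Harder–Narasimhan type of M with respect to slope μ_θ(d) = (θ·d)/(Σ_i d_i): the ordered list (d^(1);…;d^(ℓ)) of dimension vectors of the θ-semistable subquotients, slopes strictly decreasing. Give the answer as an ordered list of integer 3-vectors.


Barcode: M ≅ I[1,1]^2, I[1,3]^2, I[3,3]^2. HN layers by μ_θ (3 steps, strictly decreasing):
  μ^(1)=3; μ^(2)=4/3; μ^(3)=-7

((2, 0, 0); (2, 2, 2); (0, 0, 2))


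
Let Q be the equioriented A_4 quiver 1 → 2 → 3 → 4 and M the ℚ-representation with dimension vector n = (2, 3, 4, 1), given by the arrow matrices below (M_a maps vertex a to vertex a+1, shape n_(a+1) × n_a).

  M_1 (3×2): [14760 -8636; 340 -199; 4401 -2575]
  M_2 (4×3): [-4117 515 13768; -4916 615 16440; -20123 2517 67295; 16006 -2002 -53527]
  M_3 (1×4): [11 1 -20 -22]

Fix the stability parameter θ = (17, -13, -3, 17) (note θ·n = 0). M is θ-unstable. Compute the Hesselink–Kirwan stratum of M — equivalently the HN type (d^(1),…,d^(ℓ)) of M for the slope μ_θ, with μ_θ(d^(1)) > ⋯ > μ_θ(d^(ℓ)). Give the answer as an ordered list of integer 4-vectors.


Barcode: M ≅ I[1,3], I[1,4], I[2,3], I[3,3]. HN layers by μ_θ (4 steps, strictly decreasing):
  μ^(1)=17; μ^(2)=1/3; μ^(3)=-3; μ^(4)=-13

((0, 0, 0, 1); (2, 2, 2, 0); (0, 0, 2, 0); (0, 1, 0, 0))


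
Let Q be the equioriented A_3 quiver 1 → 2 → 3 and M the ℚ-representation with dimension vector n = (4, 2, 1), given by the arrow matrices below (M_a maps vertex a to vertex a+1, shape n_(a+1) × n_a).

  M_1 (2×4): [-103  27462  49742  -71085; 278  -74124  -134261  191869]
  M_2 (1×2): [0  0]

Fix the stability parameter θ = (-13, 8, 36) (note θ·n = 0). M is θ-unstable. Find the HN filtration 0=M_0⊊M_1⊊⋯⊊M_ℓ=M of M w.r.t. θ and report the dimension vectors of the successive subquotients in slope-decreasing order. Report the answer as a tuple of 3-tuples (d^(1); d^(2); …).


Interval decomposition of M: I[1,1]^2, I[1,2]^2, I[3,3].
HN type (ℓ=3): μ^(1)=36; μ^(2)=8; μ^(3)=-13

((0, 0, 1); (0, 2, 0); (4, 0, 0))


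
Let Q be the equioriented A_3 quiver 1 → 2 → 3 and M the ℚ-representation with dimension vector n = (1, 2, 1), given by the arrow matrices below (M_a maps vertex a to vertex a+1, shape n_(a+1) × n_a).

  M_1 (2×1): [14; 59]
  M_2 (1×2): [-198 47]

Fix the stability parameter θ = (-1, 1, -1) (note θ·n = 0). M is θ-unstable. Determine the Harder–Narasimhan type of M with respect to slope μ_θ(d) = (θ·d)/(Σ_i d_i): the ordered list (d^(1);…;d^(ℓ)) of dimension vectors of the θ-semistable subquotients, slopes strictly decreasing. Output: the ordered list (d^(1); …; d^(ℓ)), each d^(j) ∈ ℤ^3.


Barcode: M ≅ I[1,3], I[2,2]. HN layers by μ_θ (3 steps, strictly decreasing):
  μ^(1)=1; μ^(2)=0; μ^(3)=-1

((0, 1, 0); (0, 1, 1); (1, 0, 0))


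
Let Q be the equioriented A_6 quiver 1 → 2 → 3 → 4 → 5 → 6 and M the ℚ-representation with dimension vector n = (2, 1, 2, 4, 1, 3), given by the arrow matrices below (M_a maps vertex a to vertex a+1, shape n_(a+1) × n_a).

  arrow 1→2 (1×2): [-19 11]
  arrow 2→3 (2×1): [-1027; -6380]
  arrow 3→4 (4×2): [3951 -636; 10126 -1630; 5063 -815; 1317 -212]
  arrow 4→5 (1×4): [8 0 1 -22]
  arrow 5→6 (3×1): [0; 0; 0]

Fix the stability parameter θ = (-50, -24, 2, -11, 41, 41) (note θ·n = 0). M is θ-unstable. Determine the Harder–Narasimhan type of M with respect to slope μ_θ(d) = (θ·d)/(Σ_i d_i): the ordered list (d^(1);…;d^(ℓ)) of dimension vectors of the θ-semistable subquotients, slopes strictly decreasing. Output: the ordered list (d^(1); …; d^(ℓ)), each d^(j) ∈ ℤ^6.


Barcode: M ≅ I[1,1], I[1,5], I[3,4], I[4,4]^2, I[6,6]^3. HN layers by μ_θ (5 steps, strictly decreasing):
  μ^(1)=41; μ^(2)=-9/2; μ^(3)=-11; μ^(4)=-24; μ^(5)=-50

((0, 0, 0, 0, 1, 3); (0, 0, 2, 2, 0, 0); (0, 0, 0, 2, 0, 0); (0, 1, 0, 0, 0, 0); (2, 0, 0, 0, 0, 0))


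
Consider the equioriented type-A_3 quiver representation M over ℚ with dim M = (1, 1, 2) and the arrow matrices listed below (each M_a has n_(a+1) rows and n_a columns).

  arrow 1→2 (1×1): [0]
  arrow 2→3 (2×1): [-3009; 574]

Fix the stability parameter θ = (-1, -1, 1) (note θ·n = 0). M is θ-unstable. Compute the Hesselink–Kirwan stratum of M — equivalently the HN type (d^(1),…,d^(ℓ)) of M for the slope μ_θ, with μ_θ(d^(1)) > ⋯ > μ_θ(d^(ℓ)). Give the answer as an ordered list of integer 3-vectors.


Barcode: M ≅ I[1,1], I[2,3], I[3,3]. HN layers by μ_θ (2 steps, strictly decreasing):
  μ^(1)=1; μ^(2)=-1

((0, 0, 2); (1, 1, 0))


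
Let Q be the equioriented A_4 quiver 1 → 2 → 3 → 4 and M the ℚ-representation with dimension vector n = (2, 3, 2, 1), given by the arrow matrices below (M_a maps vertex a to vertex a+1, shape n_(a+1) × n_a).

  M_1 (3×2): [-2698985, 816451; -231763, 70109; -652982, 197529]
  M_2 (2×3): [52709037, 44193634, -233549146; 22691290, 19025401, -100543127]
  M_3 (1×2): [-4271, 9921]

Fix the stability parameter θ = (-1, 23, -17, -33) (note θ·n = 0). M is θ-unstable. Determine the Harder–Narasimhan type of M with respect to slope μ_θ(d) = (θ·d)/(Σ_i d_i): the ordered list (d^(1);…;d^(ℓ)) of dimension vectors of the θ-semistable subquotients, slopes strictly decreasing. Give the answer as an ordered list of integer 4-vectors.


Interval decomposition of M: I[1,3], I[1,4], I[2,2].
HN type (ℓ=4): μ^(1)=23; μ^(2)=3; μ^(3)=-1; μ^(4)=-7

((0, 1, 0, 0); (0, 1, 1, 0); (1, 0, 0, 0); (1, 1, 1, 1))


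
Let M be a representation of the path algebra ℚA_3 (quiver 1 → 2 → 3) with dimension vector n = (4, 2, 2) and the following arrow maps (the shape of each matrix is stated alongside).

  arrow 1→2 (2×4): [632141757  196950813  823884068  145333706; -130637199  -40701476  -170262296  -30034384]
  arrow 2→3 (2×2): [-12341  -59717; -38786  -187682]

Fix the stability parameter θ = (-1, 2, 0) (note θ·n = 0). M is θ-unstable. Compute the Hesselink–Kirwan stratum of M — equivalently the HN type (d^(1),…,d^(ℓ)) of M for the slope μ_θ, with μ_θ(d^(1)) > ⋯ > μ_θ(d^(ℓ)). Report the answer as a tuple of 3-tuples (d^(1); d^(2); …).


Barcode: M ≅ I[1,1]^2, I[1,2], I[1,3], I[3,3]. HN layers by μ_θ (4 steps, strictly decreasing):
  μ^(1)=2; μ^(2)=1; μ^(3)=0; μ^(4)=-1

((0, 1, 0); (0, 1, 1); (0, 0, 1); (4, 0, 0))


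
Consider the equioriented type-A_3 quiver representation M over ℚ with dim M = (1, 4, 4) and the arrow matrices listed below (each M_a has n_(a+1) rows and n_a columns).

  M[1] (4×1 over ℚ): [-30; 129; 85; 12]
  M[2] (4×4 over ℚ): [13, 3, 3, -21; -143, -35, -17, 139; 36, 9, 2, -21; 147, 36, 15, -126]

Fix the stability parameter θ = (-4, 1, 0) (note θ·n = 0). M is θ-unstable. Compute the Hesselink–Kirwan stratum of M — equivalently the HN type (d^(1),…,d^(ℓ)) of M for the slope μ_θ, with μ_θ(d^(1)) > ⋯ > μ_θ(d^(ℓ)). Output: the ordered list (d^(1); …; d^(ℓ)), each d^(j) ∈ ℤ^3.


Via rank(M_{q-1}∘⋯∘M_p): M ≅ I[1,3], I[2,2], I[2,3]^2, I[3,3].
μ_θ-semistable layers: μ^(1)=1; μ^(2)=1/2; μ^(3)=0; μ^(4)=-4

((0, 1, 0); (0, 3, 3); (0, 0, 1); (1, 0, 0))


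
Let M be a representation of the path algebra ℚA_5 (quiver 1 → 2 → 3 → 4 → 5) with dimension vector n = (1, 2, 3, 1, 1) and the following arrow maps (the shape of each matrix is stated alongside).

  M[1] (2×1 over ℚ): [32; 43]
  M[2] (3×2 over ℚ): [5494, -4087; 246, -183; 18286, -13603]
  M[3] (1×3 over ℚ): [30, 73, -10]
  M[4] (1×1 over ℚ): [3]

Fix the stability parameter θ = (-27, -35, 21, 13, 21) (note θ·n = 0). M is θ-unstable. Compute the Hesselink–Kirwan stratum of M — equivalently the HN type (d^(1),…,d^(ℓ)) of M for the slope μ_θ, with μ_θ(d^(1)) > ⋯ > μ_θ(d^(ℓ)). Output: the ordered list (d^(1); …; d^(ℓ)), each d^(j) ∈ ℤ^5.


Barcode: M ≅ I[1,5], I[2,2], I[3,3]^2. HN layers by μ_θ (4 steps, strictly decreasing):
  μ^(1)=21; μ^(2)=17; μ^(3)=-31; μ^(4)=-35

((0, 0, 2, 0, 1); (0, 0, 1, 1, 0); (1, 1, 0, 0, 0); (0, 1, 0, 0, 0))


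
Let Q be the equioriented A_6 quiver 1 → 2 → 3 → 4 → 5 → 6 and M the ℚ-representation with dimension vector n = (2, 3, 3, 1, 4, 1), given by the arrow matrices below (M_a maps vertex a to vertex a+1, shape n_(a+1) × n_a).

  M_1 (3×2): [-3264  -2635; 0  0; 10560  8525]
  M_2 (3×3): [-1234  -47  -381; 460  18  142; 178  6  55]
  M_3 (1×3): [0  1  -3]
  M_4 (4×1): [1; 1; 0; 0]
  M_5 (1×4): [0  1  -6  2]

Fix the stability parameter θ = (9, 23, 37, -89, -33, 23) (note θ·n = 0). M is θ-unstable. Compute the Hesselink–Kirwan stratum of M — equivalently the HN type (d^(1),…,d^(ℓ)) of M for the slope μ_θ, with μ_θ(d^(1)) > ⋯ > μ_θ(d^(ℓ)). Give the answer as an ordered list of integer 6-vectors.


Barcode: M ≅ I[1,1], I[1,6], I[2,2], I[2,3], I[3,3], I[5,5]^3. HN layers by μ_θ (5 steps, strictly decreasing):
  μ^(1)=37; μ^(2)=23; μ^(3)=9; μ^(4)=-53/5; μ^(5)=-33

((0, 0, 2, 0, 0, 0); (0, 2, 0, 0, 0, 1); (1, 0, 0, 0, 0, 0); (1, 1, 1, 1, 1, 0); (0, 0, 0, 0, 3, 0))


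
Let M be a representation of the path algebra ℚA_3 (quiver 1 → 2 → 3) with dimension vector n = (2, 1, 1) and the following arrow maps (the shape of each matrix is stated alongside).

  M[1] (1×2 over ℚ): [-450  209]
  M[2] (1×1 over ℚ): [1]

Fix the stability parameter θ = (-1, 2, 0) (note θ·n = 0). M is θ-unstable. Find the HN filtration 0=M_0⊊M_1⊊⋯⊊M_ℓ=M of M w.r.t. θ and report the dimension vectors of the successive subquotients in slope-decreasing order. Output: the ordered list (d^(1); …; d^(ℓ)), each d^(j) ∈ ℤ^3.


Barcode: M ≅ I[1,1], I[1,3]. HN layers by μ_θ (2 steps, strictly decreasing):
  μ^(1)=1; μ^(2)=-1

((0, 1, 1); (2, 0, 0))


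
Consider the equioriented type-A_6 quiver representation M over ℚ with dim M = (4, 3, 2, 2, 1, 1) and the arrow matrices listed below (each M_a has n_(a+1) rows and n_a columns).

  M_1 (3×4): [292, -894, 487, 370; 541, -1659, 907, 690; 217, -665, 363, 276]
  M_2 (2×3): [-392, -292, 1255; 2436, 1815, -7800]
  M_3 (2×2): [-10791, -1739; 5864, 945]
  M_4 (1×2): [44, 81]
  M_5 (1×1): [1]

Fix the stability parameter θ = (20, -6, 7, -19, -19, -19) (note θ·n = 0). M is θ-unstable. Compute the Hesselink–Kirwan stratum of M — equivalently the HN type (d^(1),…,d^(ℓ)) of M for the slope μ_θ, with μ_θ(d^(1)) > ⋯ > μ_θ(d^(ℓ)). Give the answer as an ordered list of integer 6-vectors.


Interval decomposition of M: I[1,1], I[1,2], I[1,4], I[1,6].
HN type (ℓ=4): μ^(1)=20; μ^(2)=7; μ^(3)=1/2; μ^(4)=-6

((1, 0, 0, 0, 0, 0); (1, 1, 0, 0, 0, 0); (1, 1, 1, 1, 0, 0); (1, 1, 1, 1, 1, 1))


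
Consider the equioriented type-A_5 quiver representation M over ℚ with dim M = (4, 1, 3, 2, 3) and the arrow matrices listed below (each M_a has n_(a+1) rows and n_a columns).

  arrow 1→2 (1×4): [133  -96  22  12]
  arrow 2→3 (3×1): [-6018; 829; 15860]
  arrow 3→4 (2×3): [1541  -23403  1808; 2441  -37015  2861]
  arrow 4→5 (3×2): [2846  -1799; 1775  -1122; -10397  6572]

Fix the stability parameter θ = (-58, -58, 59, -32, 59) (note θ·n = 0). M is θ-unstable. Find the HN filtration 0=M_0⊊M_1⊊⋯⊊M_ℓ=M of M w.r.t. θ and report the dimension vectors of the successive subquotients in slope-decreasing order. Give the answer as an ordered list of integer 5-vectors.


Barcode: M ≅ I[1,1]^3, I[1,5], I[3,3], I[3,5], I[5,5]. HN layers by μ_θ (3 steps, strictly decreasing):
  μ^(1)=59; μ^(2)=27/2; μ^(3)=-58

((0, 0, 1, 0, 3); (0, 0, 2, 2, 0); (4, 1, 0, 0, 0))


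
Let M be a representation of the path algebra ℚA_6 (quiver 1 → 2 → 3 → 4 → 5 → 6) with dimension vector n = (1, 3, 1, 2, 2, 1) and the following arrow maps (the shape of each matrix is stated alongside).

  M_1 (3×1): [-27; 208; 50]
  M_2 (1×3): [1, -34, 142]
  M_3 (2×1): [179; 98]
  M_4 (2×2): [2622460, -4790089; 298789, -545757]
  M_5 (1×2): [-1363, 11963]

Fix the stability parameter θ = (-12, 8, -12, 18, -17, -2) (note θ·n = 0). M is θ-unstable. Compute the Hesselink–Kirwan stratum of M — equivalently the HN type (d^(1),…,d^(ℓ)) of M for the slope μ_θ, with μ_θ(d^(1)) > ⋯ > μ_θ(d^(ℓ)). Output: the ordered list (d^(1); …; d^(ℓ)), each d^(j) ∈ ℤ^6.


Barcode: M ≅ I[1,6], I[2,2]^2, I[4,5]. HN layers by μ_θ (5 steps, strictly decreasing):
  μ^(1)=8; μ^(2)=1/2; μ^(3)=-1/3; μ^(4)=-2; μ^(5)=-12

((0, 2, 0, 0, 0, 0); (0, 0, 0, 1, 1, 0); (0, 0, 0, 1, 1, 1); (0, 1, 1, 0, 0, 0); (1, 0, 0, 0, 0, 0))


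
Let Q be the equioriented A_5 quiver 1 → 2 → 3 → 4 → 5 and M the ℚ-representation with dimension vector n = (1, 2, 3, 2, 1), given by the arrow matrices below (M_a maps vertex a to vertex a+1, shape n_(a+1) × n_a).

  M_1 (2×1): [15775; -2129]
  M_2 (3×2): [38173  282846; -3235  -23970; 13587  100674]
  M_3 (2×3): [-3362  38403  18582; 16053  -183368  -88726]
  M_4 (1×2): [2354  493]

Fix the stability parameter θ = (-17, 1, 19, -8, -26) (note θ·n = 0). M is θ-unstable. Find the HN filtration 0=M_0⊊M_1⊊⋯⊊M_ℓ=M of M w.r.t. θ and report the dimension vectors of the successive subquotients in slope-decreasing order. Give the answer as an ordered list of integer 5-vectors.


Interval decomposition of M: I[1,5], I[2,2], I[3,3], I[3,4].
HN type (ℓ=5): μ^(1)=19; μ^(2)=11/2; μ^(3)=1; μ^(4)=-7/2; μ^(5)=-17

((0, 0, 1, 0, 0); (0, 0, 1, 1, 0); (0, 1, 0, 0, 0); (0, 1, 1, 1, 1); (1, 0, 0, 0, 0))
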